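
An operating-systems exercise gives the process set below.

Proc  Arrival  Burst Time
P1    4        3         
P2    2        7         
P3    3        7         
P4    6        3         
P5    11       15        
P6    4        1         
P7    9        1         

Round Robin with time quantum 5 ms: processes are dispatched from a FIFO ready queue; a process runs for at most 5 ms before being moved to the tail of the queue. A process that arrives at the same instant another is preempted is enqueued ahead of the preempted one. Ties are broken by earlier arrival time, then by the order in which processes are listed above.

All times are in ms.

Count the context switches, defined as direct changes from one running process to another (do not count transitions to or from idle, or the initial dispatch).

Timeline: | idle 0-2 | P2 2-7 | P3 7-12 | P1 12-15 | P6 15-16 | P4 16-19 | P2 19-21 | P7 21-22 | P5 22-27 | P3 27-29 | P5 29-39 |
Completion: P1=15  P2=21  P3=29  P4=19  P5=39  P6=16  P7=22
Turnaround (C−A): P1=11  P2=19  P3=26  P4=13  P5=28  P6=12  P7=13

9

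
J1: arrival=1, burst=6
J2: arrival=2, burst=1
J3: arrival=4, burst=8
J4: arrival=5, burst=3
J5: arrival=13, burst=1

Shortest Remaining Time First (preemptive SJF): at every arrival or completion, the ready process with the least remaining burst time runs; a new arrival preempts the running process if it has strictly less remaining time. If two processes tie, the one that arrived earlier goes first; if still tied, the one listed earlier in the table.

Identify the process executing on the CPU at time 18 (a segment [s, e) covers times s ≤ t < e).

J3

Gantt: | idle 0-1 | J1 1-2 | J2 2-3 | J1 3-8 | J4 8-11 | J3 11-13 | J5 13-14 | J3 14-20 |
Completion: J1=8  J2=3  J3=20  J4=11  J5=14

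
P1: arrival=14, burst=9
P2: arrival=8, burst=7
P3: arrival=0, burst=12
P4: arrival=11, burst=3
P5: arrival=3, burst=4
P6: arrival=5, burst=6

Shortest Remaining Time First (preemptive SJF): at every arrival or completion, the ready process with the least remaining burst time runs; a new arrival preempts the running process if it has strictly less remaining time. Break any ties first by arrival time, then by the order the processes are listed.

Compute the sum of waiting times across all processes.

50

Gantt: | P3 0-3 | P5 3-7 | P6 7-13 | P4 13-16 | P2 16-23 | P3 23-32 | P1 32-41 |
Completion: P1=41  P2=23  P3=32  P4=16  P5=7  P6=13
Waiting = turnaround − burst: P1=18, P2=8, P3=20, P4=2, P5=0, P6=2
Total waiting = 18 + 8 + 20 + 2 + 0 + 2 = 50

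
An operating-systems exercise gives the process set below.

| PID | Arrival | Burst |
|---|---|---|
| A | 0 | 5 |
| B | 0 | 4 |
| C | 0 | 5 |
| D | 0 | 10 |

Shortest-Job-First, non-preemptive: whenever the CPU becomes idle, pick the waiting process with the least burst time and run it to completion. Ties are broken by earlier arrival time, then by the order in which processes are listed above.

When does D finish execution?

Gantt: | B 0-4 | A 4-9 | C 9-14 | D 14-24 |
Completion: A=9  B=4  C=14  D=24
Turnaround (C−A): A=9  B=4  C=14  D=24

24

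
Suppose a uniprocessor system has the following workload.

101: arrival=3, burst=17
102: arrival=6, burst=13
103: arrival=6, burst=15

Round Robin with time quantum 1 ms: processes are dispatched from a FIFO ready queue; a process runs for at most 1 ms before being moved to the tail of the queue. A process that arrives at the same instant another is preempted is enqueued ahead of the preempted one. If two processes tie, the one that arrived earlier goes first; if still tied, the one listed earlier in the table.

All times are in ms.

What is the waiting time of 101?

Timeline: | idle 0-3 | 101 3-6 | 102 6-7 | 103 7-8 | 101 8-9 | 102 9-10 | 103 10-11 | 101 11-12 | 102 12-13 | 103 13-14 | 101 14-15 | 102 15-16 | 103 16-17 | 101 17-18 | 102 18-19 | 103 19-20 | 101 20-21 | 102 21-22 | 103 22-23 | 101 23-24 | 102 24-25 | 103 25-26 | 101 26-27 | 102 27-28 | 103 28-29 | 101 29-30 | 102 30-31 | 103 31-32 | 101 32-33 | 102 33-34 | 103 34-35 | 101 35-36 | 102 36-37 | 103 37-38 | 101 38-39 | 102 39-40 | 103 40-41 | 101 41-42 | 102 42-43 | 103 43-44 | 101 44-45 | 103 45-46 | 101 46-47 | 103 47-48 |
Completion: 101=47  102=43  103=48
Turnaround (C−A): 101=44  102=37  103=42
Waiting(101) = turnaround − burst = 44 − 17 = 27

27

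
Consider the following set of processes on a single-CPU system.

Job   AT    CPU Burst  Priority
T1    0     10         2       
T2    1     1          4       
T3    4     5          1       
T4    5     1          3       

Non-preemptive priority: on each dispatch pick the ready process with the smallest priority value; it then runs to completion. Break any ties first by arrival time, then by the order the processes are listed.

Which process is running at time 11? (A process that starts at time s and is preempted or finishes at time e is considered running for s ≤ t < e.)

Gantt: | T1 0-10 | T3 10-15 | T4 15-16 | T2 16-17 |
Completion: T1=10  T2=17  T3=15  T4=16
Turnaround (C−A): T1=10  T2=16  T3=11  T4=11

T3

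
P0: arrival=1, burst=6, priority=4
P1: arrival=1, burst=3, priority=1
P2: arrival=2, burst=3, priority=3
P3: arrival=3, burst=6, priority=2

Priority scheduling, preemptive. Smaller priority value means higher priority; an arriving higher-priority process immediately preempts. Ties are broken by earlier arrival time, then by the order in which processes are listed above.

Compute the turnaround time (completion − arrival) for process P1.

3

Gantt: | idle 0-1 | P1 1-4 | P3 4-10 | P2 10-13 | P0 13-19 |
Completion: P0=19  P1=4  P2=13  P3=10
Turnaround (C−A): P0=18  P1=3  P2=11  P3=7
Turnaround(P1) = completion − arrival = 4 − 1 = 3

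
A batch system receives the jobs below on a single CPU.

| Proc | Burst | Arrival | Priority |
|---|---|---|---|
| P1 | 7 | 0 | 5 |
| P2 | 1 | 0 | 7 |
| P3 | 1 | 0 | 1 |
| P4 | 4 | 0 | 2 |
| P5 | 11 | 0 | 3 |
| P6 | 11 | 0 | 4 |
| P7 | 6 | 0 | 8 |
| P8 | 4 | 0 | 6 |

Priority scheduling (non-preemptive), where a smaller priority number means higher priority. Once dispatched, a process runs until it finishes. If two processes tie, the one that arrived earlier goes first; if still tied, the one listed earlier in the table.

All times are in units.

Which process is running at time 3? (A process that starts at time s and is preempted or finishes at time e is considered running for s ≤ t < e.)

Timeline: | P3 0-1 | P4 1-5 | P5 5-16 | P6 16-27 | P1 27-34 | P8 34-38 | P2 38-39 | P7 39-45 |
Completion: P1=34  P2=39  P3=1  P4=5  P5=16  P6=27  P7=45  P8=38
Turnaround (C−A): P1=34  P2=39  P3=1  P4=5  P5=16  P6=27  P7=45  P8=38

P4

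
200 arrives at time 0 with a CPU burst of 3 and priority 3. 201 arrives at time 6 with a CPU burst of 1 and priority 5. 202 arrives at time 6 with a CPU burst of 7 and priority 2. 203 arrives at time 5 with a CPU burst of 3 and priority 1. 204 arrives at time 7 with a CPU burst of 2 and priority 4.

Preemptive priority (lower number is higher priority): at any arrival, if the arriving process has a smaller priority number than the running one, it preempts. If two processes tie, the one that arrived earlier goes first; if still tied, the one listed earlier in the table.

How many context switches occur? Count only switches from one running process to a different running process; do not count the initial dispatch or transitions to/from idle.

3

Gantt: | 200 0-3 | idle 3-5 | 203 5-8 | 202 8-15 | 204 15-17 | 201 17-18 |
Completion: 200=3  201=18  202=15  203=8  204=17
Turnaround (C−A): 200=3  201=12  202=9  203=3  204=10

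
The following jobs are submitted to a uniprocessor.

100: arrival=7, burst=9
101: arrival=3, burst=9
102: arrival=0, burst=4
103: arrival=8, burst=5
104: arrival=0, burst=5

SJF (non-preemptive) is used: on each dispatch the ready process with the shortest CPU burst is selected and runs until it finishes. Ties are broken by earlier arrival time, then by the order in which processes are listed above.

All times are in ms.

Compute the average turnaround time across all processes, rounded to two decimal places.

12.80

Gantt: | 102 0-4 | 104 4-9 | 103 9-14 | 101 14-23 | 100 23-32 |
Completion: 100=32  101=23  102=4  103=14  104=9
Turnaround times: 100=25, 101=20, 102=4, 103=6, 104=9
Average turnaround = (25+20+4+6+9) / 5 = 64/5 = 12.80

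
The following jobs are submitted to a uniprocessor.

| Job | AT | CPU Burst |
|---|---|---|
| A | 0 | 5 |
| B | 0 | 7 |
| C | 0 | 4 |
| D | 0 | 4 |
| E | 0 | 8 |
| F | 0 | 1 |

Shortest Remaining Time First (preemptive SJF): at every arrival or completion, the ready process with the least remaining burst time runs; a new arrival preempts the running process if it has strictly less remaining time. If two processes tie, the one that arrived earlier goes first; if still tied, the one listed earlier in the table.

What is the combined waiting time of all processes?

Schedule: | F 0-1 | C 1-5 | D 5-9 | A 9-14 | B 14-21 | E 21-29 |
Completion: A=14  B=21  C=5  D=9  E=29  F=1
Turnaround (C−A): A=14  B=21  C=5  D=9  E=29  F=1
Waiting = turnaround − burst: A=9, B=14, C=1, D=5, E=21, F=0
Total waiting = 9 + 14 + 1 + 5 + 21 + 0 = 50

50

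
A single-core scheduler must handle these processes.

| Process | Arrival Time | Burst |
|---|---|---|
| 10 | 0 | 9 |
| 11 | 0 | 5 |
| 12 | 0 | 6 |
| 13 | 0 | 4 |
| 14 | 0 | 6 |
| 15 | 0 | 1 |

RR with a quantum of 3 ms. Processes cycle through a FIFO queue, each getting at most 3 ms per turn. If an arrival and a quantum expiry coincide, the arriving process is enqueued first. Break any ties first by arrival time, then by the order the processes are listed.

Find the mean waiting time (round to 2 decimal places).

Timeline: | 10 0-3 | 11 3-6 | 12 6-9 | 13 9-12 | 14 12-15 | 15 15-16 | 10 16-19 | 11 19-21 | 12 21-24 | 13 24-25 | 14 25-28 | 10 28-31 |
Completion: 10=31  11=21  12=24  13=25  14=28  15=16
Waiting times: 10=22, 11=16, 12=18, 13=21, 14=22, 15=15
Average waiting = (22+16+18+21+22+15) / 6 = 114/6 = 19.00

19.00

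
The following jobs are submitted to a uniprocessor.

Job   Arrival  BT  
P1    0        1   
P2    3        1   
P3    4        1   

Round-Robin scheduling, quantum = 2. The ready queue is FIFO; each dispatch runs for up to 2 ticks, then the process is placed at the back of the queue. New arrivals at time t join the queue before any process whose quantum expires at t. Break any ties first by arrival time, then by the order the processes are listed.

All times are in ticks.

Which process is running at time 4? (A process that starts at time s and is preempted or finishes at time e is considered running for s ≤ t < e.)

P3

Schedule: | P1 0-1 | idle 1-3 | P2 3-4 | P3 4-5 |
Completion: P1=1  P2=4  P3=5
Turnaround (C−A): P1=1  P2=1  P3=1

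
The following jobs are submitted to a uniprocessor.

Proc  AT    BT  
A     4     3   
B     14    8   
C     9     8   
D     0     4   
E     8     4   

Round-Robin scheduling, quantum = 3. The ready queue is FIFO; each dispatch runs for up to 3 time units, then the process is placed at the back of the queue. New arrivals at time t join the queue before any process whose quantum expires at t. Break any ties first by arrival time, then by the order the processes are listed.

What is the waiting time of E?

3

Timeline: | D 0-4 | A 4-7 | idle 7-8 | E 8-11 | C 11-14 | E 14-15 | B 15-18 | C 18-21 | B 21-24 | C 24-26 | B 26-28 |
Completion: A=7  B=28  C=26  D=4  E=15
Turnaround (C−A): A=3  B=14  C=17  D=4  E=7
Waiting(E) = turnaround − burst = 7 − 4 = 3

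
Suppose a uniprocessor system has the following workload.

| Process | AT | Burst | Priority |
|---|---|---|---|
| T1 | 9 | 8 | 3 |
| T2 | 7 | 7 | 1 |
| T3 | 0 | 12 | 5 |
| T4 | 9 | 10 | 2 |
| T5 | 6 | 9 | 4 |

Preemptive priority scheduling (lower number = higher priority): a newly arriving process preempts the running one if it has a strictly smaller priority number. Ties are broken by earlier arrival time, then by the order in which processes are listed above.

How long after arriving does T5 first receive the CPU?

Timeline: | T3 0-6 | T5 6-7 | T2 7-14 | T4 14-24 | T1 24-32 | T5 32-40 | T3 40-46 |
Completion: T1=32  T2=14  T3=46  T4=24  T5=40
Turnaround (C−A): T1=23  T2=7  T3=46  T4=15  T5=34
Response(T5) = first start − arrival = 6 − 6 = 0

0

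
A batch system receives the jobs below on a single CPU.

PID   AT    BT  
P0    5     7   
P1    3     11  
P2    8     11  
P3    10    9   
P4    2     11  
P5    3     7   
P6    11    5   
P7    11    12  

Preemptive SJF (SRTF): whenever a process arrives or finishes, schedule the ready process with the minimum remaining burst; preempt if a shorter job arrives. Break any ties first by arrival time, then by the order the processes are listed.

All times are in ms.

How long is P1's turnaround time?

Schedule: | idle 0-2 | P4 2-3 | P5 3-10 | P0 10-11 | P6 11-16 | P0 16-22 | P3 22-31 | P4 31-41 | P1 41-52 | P2 52-63 | P7 63-75 |
Completion: P0=22  P1=52  P2=63  P3=31  P4=41  P5=10  P6=16  P7=75
Turnaround(P1) = completion − arrival = 52 − 3 = 49

49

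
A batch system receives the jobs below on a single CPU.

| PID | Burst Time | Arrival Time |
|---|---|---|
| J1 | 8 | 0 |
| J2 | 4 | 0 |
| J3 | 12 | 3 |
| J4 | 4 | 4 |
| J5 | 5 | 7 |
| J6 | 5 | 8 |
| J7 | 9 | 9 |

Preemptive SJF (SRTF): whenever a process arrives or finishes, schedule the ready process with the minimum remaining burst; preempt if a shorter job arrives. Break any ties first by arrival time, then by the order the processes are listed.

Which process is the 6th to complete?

J7

Schedule: | J2 0-4 | J4 4-8 | J5 8-13 | J6 13-18 | J1 18-26 | J7 26-35 | J3 35-47 |
Completion: J1=26  J2=4  J3=47  J4=8  J5=13  J6=18  J7=35
Finish order: J2 → J4 → J5 → J6 → J1 → J7 → J3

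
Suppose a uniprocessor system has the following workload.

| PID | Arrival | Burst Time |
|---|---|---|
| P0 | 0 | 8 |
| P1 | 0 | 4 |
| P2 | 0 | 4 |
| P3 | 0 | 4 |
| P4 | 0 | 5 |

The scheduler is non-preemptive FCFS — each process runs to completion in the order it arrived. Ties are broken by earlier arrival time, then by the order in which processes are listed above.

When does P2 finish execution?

Schedule: | P0 0-8 | P1 8-12 | P2 12-16 | P3 16-20 | P4 20-25 |
Completion: P0=8  P1=12  P2=16  P3=20  P4=25

16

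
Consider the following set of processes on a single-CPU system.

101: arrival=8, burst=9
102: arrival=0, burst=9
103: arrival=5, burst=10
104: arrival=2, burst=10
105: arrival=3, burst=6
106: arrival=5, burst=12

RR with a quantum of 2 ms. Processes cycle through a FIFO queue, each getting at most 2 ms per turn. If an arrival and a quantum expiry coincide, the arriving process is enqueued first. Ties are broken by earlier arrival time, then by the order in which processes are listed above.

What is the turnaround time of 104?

41

Schedule: | 102 0-2 | 104 2-4 | 102 4-6 | 105 6-8 | 104 8-10 | 103 10-12 | 106 12-14 | 102 14-16 | 101 16-18 | 105 18-20 | 104 20-22 | 103 22-24 | 106 24-26 | 102 26-28 | 101 28-30 | 105 30-32 | 104 32-34 | 103 34-36 | 106 36-38 | 102 38-39 | 101 39-41 | 104 41-43 | 103 43-45 | 106 45-47 | 101 47-49 | 103 49-51 | 106 51-53 | 101 53-54 | 106 54-56 |
Completion: 101=54  102=39  103=51  104=43  105=32  106=56
Turnaround (C−A): 101=46  102=39  103=46  104=41  105=29  106=51
Turnaround(104) = completion − arrival = 43 − 2 = 41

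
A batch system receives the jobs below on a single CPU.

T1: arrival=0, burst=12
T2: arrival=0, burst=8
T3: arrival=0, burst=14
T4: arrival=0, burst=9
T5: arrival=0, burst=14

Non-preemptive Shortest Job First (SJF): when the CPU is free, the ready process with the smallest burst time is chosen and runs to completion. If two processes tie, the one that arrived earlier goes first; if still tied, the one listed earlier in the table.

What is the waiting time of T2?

Timeline: | T2 0-8 | T4 8-17 | T1 17-29 | T3 29-43 | T5 43-57 |
Completion: T1=29  T2=8  T3=43  T4=17  T5=57
Turnaround (C−A): T1=29  T2=8  T3=43  T4=17  T5=57
Waiting(T2) = turnaround − burst = 8 − 8 = 0

0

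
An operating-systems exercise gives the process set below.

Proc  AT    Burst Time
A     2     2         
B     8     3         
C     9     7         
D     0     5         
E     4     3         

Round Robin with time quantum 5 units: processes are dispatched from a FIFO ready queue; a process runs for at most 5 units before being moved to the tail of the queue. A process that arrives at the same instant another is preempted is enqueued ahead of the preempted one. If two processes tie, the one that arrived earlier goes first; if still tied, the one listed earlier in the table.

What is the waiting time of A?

3

Schedule: | D 0-5 | A 5-7 | E 7-10 | B 10-13 | C 13-20 |
Completion: A=7  B=13  C=20  D=5  E=10
Waiting(A) = turnaround − burst = 5 − 2 = 3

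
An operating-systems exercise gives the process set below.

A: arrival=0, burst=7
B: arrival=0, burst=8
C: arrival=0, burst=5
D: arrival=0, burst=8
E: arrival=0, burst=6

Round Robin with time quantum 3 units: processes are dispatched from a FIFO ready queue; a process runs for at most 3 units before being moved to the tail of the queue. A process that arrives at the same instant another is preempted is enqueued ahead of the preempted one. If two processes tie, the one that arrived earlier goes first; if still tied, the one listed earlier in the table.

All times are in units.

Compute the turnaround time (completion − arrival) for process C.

23

Schedule: | A 0-3 | B 3-6 | C 6-9 | D 9-12 | E 12-15 | A 15-18 | B 18-21 | C 21-23 | D 23-26 | E 26-29 | A 29-30 | B 30-32 | D 32-34 |
Completion: A=30  B=32  C=23  D=34  E=29
Turnaround(C) = completion − arrival = 23 − 0 = 23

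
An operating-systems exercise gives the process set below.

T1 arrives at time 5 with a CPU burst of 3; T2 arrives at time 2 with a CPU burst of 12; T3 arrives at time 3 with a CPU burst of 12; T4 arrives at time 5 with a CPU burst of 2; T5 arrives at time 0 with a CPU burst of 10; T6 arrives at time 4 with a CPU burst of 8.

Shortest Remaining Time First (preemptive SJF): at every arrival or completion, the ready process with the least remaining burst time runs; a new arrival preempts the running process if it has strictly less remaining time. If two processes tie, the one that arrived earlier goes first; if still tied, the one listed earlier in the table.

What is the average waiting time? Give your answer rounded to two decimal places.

11.83

Timeline: | T5 0-5 | T4 5-7 | T1 7-10 | T5 10-15 | T6 15-23 | T2 23-35 | T3 35-47 |
Completion: T1=10  T2=35  T3=47  T4=7  T5=15  T6=23
Waiting times: T1=2, T2=21, T3=32, T4=0, T5=5, T6=11
Average waiting = (2+21+32+0+5+11) / 6 = 71/6 = 11.83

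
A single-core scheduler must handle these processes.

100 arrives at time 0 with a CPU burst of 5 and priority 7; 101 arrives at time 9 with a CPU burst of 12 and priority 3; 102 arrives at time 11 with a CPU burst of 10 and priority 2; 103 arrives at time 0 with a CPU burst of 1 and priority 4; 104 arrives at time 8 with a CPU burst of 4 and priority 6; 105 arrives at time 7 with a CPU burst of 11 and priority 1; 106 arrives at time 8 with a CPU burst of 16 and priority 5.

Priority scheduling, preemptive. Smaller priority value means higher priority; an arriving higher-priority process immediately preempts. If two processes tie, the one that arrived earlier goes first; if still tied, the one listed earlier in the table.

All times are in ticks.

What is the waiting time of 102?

Gantt: | 103 0-1 | 100 1-6 | idle 6-7 | 105 7-18 | 102 18-28 | 101 28-40 | 106 40-56 | 104 56-60 |
Completion: 100=6  101=40  102=28  103=1  104=60  105=18  106=56
Waiting(102) = turnaround − burst = 17 − 10 = 7

7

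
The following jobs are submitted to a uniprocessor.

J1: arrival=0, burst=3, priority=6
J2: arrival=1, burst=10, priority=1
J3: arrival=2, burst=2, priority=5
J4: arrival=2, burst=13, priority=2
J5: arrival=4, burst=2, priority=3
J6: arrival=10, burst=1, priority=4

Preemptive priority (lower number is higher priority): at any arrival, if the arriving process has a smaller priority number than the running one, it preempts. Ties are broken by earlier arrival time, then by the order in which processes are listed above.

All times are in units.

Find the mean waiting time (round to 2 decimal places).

Timeline: | J1 0-1 | J2 1-11 | J4 11-24 | J5 24-26 | J6 26-27 | J3 27-29 | J1 29-31 |
Completion: J1=31  J2=11  J3=29  J4=24  J5=26  J6=27
Waiting times: J1=28, J2=0, J3=25, J4=9, J5=20, J6=16
Average waiting = (28+0+25+9+20+16) / 6 = 98/6 = 16.33

16.33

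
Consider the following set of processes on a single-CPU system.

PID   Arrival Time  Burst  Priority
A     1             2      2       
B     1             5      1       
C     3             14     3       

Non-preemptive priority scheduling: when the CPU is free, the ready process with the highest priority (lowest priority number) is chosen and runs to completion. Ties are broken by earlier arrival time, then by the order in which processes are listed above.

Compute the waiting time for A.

5

Schedule: | idle 0-1 | B 1-6 | A 6-8 | C 8-22 |
Completion: A=8  B=6  C=22
Waiting(A) = turnaround − burst = 7 − 2 = 5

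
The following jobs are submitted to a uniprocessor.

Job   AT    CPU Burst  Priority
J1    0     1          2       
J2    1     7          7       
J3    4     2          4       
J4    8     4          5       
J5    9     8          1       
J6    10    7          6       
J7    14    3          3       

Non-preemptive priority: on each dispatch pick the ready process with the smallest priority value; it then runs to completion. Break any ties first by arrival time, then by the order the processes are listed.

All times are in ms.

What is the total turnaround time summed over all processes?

Schedule: | J1 0-1 | J2 1-8 | J3 8-10 | J5 10-18 | J7 18-21 | J4 21-25 | J6 25-32 |
Completion: J1=1  J2=8  J3=10  J4=25  J5=18  J6=32  J7=21
Turnaround (C−A): J1=1  J2=7  J3=6  J4=17  J5=9  J6=22  J7=7
Turnaround = completion − arrival: J1=1, J2=7, J3=6, J4=17, J5=9, J6=22, J7=7
Total turnaround = 1 + 7 + 6 + 17 + 9 + 22 + 7 = 69

69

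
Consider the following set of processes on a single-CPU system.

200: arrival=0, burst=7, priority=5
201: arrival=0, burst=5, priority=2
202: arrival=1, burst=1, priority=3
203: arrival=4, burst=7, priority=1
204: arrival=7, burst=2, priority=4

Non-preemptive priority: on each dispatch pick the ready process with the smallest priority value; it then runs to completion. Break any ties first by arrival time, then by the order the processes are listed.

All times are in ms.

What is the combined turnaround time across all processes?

Schedule: | 201 0-5 | 203 5-12 | 202 12-13 | 204 13-15 | 200 15-22 |
Completion: 200=22  201=5  202=13  203=12  204=15
Turnaround = completion − arrival: 200=22, 201=5, 202=12, 203=8, 204=8
Total turnaround = 22 + 5 + 12 + 8 + 8 = 55

55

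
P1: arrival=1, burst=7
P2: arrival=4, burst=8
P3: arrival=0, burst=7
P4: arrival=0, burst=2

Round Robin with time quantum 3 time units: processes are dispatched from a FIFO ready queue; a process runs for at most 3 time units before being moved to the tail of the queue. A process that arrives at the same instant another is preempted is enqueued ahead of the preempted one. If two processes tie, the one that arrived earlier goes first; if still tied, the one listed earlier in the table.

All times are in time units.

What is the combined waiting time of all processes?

Gantt: | P3 0-3 | P4 3-5 | P1 5-8 | P3 8-11 | P2 11-14 | P1 14-17 | P3 17-18 | P2 18-21 | P1 21-22 | P2 22-24 |
Completion: P1=22  P2=24  P3=18  P4=5
Waiting = turnaround − burst: P1=14, P2=12, P3=11, P4=3
Total waiting = 14 + 12 + 11 + 3 = 40

40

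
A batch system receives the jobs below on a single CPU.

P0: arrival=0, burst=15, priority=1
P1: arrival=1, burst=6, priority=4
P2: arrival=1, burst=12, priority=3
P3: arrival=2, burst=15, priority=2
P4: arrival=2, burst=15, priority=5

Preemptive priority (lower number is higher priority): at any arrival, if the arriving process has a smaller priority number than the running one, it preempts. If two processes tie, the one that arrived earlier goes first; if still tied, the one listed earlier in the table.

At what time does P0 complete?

15

Timeline: | P0 0-15 | P3 15-30 | P2 30-42 | P1 42-48 | P4 48-63 |
Completion: P0=15  P1=48  P2=42  P3=30  P4=63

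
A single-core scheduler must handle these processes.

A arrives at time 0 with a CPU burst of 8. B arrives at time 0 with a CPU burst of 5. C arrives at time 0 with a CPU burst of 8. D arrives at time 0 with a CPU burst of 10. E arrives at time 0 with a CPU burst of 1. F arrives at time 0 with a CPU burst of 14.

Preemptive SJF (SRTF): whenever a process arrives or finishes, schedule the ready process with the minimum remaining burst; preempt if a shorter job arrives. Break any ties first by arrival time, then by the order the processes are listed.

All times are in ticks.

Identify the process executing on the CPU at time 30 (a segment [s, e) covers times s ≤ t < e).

D

Schedule: | E 0-1 | B 1-6 | A 6-14 | C 14-22 | D 22-32 | F 32-46 |
Completion: A=14  B=6  C=22  D=32  E=1  F=46
Turnaround (C−A): A=14  B=6  C=22  D=32  E=1  F=46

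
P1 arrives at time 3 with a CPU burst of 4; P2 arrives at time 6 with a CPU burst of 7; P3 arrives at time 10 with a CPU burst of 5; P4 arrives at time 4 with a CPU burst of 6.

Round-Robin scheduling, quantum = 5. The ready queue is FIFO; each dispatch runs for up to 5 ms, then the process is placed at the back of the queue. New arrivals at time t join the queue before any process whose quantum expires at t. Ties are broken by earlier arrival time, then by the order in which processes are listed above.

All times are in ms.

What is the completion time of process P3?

Timeline: | idle 0-3 | P1 3-7 | P4 7-12 | P2 12-17 | P3 17-22 | P4 22-23 | P2 23-25 |
Completion: P1=7  P2=25  P3=22  P4=23
Turnaround (C−A): P1=4  P2=19  P3=12  P4=19

22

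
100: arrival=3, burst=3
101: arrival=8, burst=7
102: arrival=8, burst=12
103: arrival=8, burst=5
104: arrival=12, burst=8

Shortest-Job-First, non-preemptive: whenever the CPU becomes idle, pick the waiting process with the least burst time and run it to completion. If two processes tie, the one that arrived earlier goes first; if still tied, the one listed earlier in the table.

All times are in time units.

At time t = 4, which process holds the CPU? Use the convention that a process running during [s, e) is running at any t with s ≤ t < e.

100

Timeline: | idle 0-3 | 100 3-6 | idle 6-8 | 103 8-13 | 101 13-20 | 104 20-28 | 102 28-40 |
Completion: 100=6  101=20  102=40  103=13  104=28
Turnaround (C−A): 100=3  101=12  102=32  103=5  104=16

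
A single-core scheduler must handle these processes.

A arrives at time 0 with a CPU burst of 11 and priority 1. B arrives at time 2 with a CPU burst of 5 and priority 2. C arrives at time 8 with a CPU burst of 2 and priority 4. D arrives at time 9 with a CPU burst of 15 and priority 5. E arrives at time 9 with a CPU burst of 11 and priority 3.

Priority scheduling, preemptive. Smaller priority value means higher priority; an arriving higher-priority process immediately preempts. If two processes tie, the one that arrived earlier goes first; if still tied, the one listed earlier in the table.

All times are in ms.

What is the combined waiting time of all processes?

Schedule: | A 0-11 | B 11-16 | E 16-27 | C 27-29 | D 29-44 |
Completion: A=11  B=16  C=29  D=44  E=27
Waiting = turnaround − burst: A=0, B=9, C=19, D=20, E=7
Total waiting = 0 + 9 + 19 + 20 + 7 = 55

55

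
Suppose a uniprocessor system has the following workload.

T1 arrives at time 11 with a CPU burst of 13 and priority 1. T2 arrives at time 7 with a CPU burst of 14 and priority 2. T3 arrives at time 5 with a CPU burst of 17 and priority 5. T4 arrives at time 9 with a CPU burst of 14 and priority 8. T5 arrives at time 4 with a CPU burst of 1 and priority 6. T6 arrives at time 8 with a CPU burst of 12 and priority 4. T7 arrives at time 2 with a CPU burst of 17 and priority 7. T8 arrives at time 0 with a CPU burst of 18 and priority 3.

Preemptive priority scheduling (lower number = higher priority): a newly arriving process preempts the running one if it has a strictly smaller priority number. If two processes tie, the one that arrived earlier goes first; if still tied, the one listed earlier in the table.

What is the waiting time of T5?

70

Gantt: | T8 0-7 | T2 7-11 | T1 11-24 | T2 24-34 | T8 34-45 | T6 45-57 | T3 57-74 | T5 74-75 | T7 75-92 | T4 92-106 |
Completion: T1=24  T2=34  T3=74  T4=106  T5=75  T6=57  T7=92  T8=45
Waiting(T5) = turnaround − burst = 71 − 1 = 70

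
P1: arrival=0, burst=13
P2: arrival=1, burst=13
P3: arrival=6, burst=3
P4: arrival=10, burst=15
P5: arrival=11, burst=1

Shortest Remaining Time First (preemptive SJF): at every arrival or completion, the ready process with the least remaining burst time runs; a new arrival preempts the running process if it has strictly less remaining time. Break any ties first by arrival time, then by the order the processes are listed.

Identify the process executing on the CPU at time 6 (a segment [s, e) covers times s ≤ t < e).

Schedule: | P1 0-6 | P3 6-9 | P1 9-11 | P5 11-12 | P1 12-17 | P2 17-30 | P4 30-45 |
Completion: P1=17  P2=30  P3=9  P4=45  P5=12

P3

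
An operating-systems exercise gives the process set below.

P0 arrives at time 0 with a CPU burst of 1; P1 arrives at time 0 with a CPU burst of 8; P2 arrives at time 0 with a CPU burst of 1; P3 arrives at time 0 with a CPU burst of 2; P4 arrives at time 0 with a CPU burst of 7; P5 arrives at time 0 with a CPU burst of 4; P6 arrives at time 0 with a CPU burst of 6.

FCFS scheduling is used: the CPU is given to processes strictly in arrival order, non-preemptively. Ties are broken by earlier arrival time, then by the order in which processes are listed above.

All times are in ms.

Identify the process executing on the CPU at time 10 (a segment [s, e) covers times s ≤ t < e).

Timeline: | P0 0-1 | P1 1-9 | P2 9-10 | P3 10-12 | P4 12-19 | P5 19-23 | P6 23-29 |
Completion: P0=1  P1=9  P2=10  P3=12  P4=19  P5=23  P6=29
Turnaround (C−A): P0=1  P1=9  P2=10  P3=12  P4=19  P5=23  P6=29

P3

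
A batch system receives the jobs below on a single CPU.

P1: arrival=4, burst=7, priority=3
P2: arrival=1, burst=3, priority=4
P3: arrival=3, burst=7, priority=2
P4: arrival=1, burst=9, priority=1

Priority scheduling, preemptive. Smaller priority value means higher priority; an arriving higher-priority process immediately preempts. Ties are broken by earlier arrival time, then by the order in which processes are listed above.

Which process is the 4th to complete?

Timeline: | idle 0-1 | P4 1-10 | P3 10-17 | P1 17-24 | P2 24-27 |
Completion: P1=24  P2=27  P3=17  P4=10
Turnaround (C−A): P1=20  P2=26  P3=14  P4=9
Finish order: P4 → P3 → P1 → P2

P2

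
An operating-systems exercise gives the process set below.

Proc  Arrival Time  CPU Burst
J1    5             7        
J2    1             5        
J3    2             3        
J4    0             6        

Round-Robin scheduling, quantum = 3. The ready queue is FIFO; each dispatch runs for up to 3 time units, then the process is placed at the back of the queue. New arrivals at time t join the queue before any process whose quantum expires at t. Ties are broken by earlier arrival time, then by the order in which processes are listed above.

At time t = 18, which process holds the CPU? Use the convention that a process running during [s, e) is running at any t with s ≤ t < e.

J1

Timeline: | J4 0-3 | J2 3-6 | J3 6-9 | J4 9-12 | J1 12-15 | J2 15-17 | J1 17-21 |
Completion: J1=21  J2=17  J3=9  J4=12
Turnaround (C−A): J1=16  J2=16  J3=7  J4=12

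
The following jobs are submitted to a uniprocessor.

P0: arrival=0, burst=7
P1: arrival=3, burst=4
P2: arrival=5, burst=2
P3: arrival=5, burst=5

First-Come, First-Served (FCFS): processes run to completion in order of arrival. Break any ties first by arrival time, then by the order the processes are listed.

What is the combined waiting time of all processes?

18

Schedule: | P0 0-7 | P1 7-11 | P2 11-13 | P3 13-18 |
Completion: P0=7  P1=11  P2=13  P3=18
Waiting = turnaround − burst: P0=0, P1=4, P2=6, P3=8
Total waiting = 0 + 4 + 6 + 8 = 18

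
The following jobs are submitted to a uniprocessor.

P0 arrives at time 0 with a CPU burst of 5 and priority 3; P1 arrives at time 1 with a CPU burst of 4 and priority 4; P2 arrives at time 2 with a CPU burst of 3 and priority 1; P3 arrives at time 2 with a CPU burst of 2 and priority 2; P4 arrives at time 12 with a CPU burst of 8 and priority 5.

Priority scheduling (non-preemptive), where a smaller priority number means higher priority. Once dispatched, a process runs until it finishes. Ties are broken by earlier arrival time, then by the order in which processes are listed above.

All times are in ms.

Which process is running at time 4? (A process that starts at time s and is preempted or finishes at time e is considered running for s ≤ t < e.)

Gantt: | P0 0-5 | P2 5-8 | P3 8-10 | P1 10-14 | P4 14-22 |
Completion: P0=5  P1=14  P2=8  P3=10  P4=22

P0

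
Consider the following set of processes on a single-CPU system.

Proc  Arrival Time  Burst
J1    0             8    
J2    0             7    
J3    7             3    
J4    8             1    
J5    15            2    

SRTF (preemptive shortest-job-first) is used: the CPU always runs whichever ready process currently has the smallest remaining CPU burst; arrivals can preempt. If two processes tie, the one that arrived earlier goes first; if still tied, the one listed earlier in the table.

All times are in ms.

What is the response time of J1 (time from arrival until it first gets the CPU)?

11

Schedule: | J2 0-7 | J3 7-8 | J4 8-9 | J3 9-11 | J1 11-15 | J5 15-17 | J1 17-21 |
Completion: J1=21  J2=7  J3=11  J4=9  J5=17
Turnaround (C−A): J1=21  J2=7  J3=4  J4=1  J5=2
Response(J1) = first start − arrival = 11 − 0 = 11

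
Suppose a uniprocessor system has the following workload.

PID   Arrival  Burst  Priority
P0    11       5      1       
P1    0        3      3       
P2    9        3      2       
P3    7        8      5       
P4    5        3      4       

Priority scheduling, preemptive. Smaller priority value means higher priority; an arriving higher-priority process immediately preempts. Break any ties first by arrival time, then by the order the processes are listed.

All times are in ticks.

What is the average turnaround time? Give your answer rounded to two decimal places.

7.20

Schedule: | P1 0-3 | idle 3-5 | P4 5-8 | P3 8-9 | P2 9-11 | P0 11-16 | P2 16-17 | P3 17-24 |
Completion: P0=16  P1=3  P2=17  P3=24  P4=8
Turnaround (C−A): P0=5  P1=3  P2=8  P3=17  P4=3
Turnaround times: P0=5, P1=3, P2=8, P3=17, P4=3
Average turnaround = (5+3+8+17+3) / 5 = 36/5 = 7.20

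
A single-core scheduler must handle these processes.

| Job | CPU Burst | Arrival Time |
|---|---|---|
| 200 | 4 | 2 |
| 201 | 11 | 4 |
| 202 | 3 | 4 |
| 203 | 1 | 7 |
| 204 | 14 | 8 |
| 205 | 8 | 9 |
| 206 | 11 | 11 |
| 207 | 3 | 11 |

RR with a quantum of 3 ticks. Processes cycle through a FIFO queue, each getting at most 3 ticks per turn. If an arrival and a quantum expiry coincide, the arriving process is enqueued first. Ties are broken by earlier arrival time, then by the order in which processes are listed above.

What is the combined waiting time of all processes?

157

Timeline: | idle 0-2 | 200 2-5 | 201 5-8 | 202 8-11 | 200 11-12 | 203 12-13 | 204 13-16 | 201 16-19 | 205 19-22 | 206 22-25 | 207 25-28 | 204 28-31 | 201 31-34 | 205 34-37 | 206 37-40 | 204 40-43 | 201 43-45 | 205 45-47 | 206 47-50 | 204 50-53 | 206 53-55 | 204 55-57 |
Completion: 200=12  201=45  202=11  203=13  204=57  205=47  206=55  207=28
Waiting = turnaround − burst: 200=6, 201=30, 202=4, 203=5, 204=35, 205=30, 206=33, 207=14
Total waiting = 6 + 30 + 4 + 5 + 35 + 30 + 33 + 14 = 157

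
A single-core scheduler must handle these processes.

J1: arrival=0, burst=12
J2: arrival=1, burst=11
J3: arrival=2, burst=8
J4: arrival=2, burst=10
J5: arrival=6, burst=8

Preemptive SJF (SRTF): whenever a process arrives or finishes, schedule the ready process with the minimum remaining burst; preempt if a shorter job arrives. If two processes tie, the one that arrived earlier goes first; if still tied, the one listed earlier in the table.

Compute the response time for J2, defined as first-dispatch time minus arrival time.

37

Timeline: | J1 0-2 | J3 2-10 | J5 10-18 | J1 18-28 | J4 28-38 | J2 38-49 |
Completion: J1=28  J2=49  J3=10  J4=38  J5=18
Turnaround (C−A): J1=28  J2=48  J3=8  J4=36  J5=12
Response(J2) = first start − arrival = 38 − 1 = 37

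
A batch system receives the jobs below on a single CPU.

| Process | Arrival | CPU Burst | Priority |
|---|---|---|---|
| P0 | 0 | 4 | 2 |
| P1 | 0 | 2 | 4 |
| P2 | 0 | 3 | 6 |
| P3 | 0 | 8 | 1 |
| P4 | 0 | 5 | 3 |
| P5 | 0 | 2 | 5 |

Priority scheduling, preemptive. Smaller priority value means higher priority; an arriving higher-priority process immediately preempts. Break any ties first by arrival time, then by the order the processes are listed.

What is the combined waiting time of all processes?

77

Gantt: | P3 0-8 | P0 8-12 | P4 12-17 | P1 17-19 | P5 19-21 | P2 21-24 |
Completion: P0=12  P1=19  P2=24  P3=8  P4=17  P5=21
Turnaround (C−A): P0=12  P1=19  P2=24  P3=8  P4=17  P5=21
Waiting = turnaround − burst: P0=8, P1=17, P2=21, P3=0, P4=12, P5=19
Total waiting = 8 + 17 + 21 + 0 + 12 + 19 = 77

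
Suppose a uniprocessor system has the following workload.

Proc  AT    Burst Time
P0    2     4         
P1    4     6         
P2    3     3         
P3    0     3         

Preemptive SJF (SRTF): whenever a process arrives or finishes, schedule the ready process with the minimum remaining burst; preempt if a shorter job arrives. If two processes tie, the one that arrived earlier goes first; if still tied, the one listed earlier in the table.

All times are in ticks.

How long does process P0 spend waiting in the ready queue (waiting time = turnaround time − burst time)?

4

Gantt: | P3 0-3 | P2 3-6 | P0 6-10 | P1 10-16 |
Completion: P0=10  P1=16  P2=6  P3=3
Turnaround (C−A): P0=8  P1=12  P2=3  P3=3
Waiting(P0) = turnaround − burst = 8 − 4 = 4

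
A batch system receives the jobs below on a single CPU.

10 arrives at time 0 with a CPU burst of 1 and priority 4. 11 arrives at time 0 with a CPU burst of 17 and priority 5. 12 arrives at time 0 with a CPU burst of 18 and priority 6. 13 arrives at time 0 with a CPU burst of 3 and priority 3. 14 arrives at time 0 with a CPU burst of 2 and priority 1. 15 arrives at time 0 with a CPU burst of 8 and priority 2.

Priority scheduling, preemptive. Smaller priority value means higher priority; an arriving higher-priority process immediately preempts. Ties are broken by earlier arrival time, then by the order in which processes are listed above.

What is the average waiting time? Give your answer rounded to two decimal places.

11.67

Timeline: | 14 0-2 | 15 2-10 | 13 10-13 | 10 13-14 | 11 14-31 | 12 31-49 |
Completion: 10=14  11=31  12=49  13=13  14=2  15=10
Turnaround (C−A): 10=14  11=31  12=49  13=13  14=2  15=10
Waiting times: 10=13, 11=14, 12=31, 13=10, 14=0, 15=2
Average waiting = (13+14+31+10+0+2) / 6 = 70/6 = 11.67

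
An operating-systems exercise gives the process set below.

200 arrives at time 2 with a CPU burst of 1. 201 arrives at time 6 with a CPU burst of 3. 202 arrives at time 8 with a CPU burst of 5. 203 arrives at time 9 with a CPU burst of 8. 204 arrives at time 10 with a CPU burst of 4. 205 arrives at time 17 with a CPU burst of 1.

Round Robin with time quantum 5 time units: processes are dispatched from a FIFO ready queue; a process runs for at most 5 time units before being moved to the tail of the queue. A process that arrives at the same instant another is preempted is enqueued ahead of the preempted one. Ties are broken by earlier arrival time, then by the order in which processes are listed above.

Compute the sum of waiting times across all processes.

26

Gantt: | idle 0-2 | 200 2-3 | idle 3-6 | 201 6-9 | 202 9-14 | 203 14-19 | 204 19-23 | 205 23-24 | 203 24-27 |
Completion: 200=3  201=9  202=14  203=27  204=23  205=24
Turnaround (C−A): 200=1  201=3  202=6  203=18  204=13  205=7
Waiting = turnaround − burst: 200=0, 201=0, 202=1, 203=10, 204=9, 205=6
Total waiting = 0 + 0 + 1 + 10 + 9 + 6 = 26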